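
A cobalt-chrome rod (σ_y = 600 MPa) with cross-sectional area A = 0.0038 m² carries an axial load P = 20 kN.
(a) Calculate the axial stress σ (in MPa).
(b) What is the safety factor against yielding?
(a) Axial stress σ = P/A. Convert P = 20 kN = 20000 N.
  σ = 20000 / 0.0038 = 5.263 × 10⁶ Pa = 5.263 MPa
(b) Safety factor SF = σ_y/σ = 600 / 5.263 = 114
Final answer: (a) σ = 5.263 MPa, (b) SF = 114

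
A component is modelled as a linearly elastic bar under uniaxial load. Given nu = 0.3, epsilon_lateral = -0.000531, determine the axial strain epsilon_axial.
Model: a linearly elastic bar under uniaxial load, so epsilon_lateral = -nu·epsilon_axial.
Solve for epsilon_axial: epsilon_axial = -epsilon_lateral / nu.
Substitute:
  epsilon_axial = -(-0.000531) / 0.3
  epsilon_axial = 0.00177
Final answer: epsilon_axial = 0.00177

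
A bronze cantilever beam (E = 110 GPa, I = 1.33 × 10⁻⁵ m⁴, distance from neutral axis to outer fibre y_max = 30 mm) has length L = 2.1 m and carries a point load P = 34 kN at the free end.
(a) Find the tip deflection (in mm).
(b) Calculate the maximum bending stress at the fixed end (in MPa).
(a) Tip deflection of a cantilever with an end point load: δ = P·L^3 / (3·E·I). Convert P = 34 kN = 34000 N, E = 110 GPa = 1.1 × 10¹¹ Pa.
  δ = (34000 × 2.1^3) / (3 × (1.1 × 10¹¹) × (1.33 × 10⁻⁵)) = 0.07174 m = 71.74 mm
(b) Maximum bending moment at the fixed end: M = P·L = 34000 × 2.1 = 71400 N·m. Convert y_max = 30 mm = 0.03 m.
  σ = M·y_max / I = (71400 × 0.03) / (1.33 × 10⁻⁵) = 1.611 × 10⁸ Pa = 161.1 MPa
Final answer: (a) δ = 71.74 mm, (b) σ = 161.1 MPa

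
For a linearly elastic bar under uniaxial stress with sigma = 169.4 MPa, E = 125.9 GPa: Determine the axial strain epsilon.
Model: a linearly elastic bar under uniaxial stress, so epsilon = sigma / E.
Convert to SI units:
  sigma = 169.4 MPa = 1.694 × 10⁸ Pa
  E = 125.9 GPa = 1.259 × 10¹¹ Pa
Substitute:
  epsilon = (1.694 × 10⁸) / (1.259 × 10¹¹)
  epsilon = 0.001346
Final answer: epsilon = 0.001346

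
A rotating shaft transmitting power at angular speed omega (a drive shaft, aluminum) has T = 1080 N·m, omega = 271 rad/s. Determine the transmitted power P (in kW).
Model: a rotating shaft transmitting power at angular speed omega, so P = T·omega.
Substitute:
  P = 1080 × 271
  P = 292700 W
Convert: P = 292700 W = 292.7 kW
Final answer: P = 292.7 kW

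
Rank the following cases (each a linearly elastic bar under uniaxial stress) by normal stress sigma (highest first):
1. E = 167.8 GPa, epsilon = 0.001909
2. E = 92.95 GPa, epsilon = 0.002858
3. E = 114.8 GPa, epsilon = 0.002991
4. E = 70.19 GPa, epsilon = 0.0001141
Model: a linearly elastic bar under uniaxial stress, so sigma = E·epsilon (SI units).
  Case 1: sigma = (1.678 × 10¹¹) × 0.001909 = 3.203 × 10⁸ Pa = 320.3 MPa
  Case 2: sigma = (9.295 × 10¹⁰) × 0.002858 = 2.657 × 10⁸ Pa = 265.7 MPa
  Case 3: sigma = (1.148 × 10¹¹) × 0.002991 = 3.434 × 10⁸ Pa = 343.4 MPa
  Case 4: sigma = (7.019 × 10¹⁰) × 0.0001141 = 8.009 × 10⁶ Pa = 8.009 MPa
Ordering: 343.4 MPa (case 3) > 320.3 MPa (case 1) > 265.7 MPa (case 2) > 8.009 MPa (case 4)
Final answer: 3, 1, 2, 4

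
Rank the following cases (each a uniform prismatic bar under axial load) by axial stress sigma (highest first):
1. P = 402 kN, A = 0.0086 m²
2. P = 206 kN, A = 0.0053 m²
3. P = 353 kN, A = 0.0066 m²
Model: a uniform prismatic bar under axial load, so sigma = P / A (SI units).
  Case 1: sigma = 402000 / 0.0086 = 4.674 × 10⁷ Pa = 46.74 MPa
  Case 2: sigma = 206000 / 0.0053 = 3.887 × 10⁷ Pa = 38.87 MPa
  Case 3: sigma = 353000 / 0.0066 = 5.348 × 10⁷ Pa = 53.48 MPa
Ordering: 53.48 MPa (case 3) > 46.74 MPa (case 1) > 38.87 MPa (case 2)
Final answer: 3, 1, 2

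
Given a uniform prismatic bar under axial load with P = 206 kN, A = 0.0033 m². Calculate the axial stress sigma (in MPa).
Model: a uniform prismatic bar under axial load, so sigma = P / A.
Convert to SI units:
  P = 206 kN = 206000 N
Substitute:
  sigma = 206000 / 0.0033
  sigma = 6.242 × 10⁷ Pa
Convert: sigma = 6.242 × 10⁷ Pa = 62.42 MPa
Final answer: sigma = 62.42 MPa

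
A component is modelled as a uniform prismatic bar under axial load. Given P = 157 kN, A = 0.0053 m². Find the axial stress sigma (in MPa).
Model: a uniform prismatic bar under axial load, so sigma = P / A.
Convert to SI units:
  P = 157 kN = 157000 N
Substitute:
  sigma = 157000 / 0.0053
  sigma = 2.962 × 10⁷ Pa
Convert: sigma = 2.962 × 10⁷ Pa = 29.62 MPa
Final answer: sigma = 29.62 MPa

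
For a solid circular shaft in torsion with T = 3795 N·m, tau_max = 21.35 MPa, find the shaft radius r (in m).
Model: a solid circular shaft in torsion, so tau_max = (2·T) / (π·r^3).
Solve for r: r = ((2·T) / (π·tau_max))^(1/3).
Convert to SI units:
  tau_max = 21.35 MPa = 2.135 × 10⁷ Pa
Substitute:
  r = ((2 × 3795) / (π × (2.135 × 10⁷)))^(1/3)
  r = 0.04837 m
Final answer: r = 0.04837 m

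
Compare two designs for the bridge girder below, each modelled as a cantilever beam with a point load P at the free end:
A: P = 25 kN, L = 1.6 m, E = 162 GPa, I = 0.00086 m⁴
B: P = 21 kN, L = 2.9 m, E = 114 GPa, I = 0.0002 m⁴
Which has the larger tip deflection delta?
Model: a cantilever beam with a point load P at the free end, so delta = (P·L^3) / (3·E·I) (SI units).
  A: delta = (25000 × 1.6^3) / (3 × (1.62 × 10¹¹) × 0.00086) = 0.000245 m = 0.245 mm
  B: delta = (21000 × 2.9^3) / (3 × (1.14 × 10¹¹) × 0.0002) = 0.007488 m = 7.488 mm
7.488 mm > 0.245 mm, so B is larger.
Final answer: B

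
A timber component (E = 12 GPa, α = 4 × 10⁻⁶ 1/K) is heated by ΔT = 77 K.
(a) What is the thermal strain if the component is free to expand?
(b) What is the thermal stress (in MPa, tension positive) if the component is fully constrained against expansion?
(a) Free thermal strain ε_th = α·ΔT = (4 × 10⁻⁶) × 77 = 0.000308
(b) Fully constrained, the expansion is suppressed, so σ = -E·α·ΔT. Convert E = 12 GPa = 1.2 × 10¹⁰ Pa.
  σ = -(1.2 × 10¹⁰) × (4 × 10⁻⁶) × 77 = -3.696 × 10⁶ Pa = -3.696 MPa (compressive)
Final answer: (a) ε_th = 0.000308, (b) σ = -3.696 MPa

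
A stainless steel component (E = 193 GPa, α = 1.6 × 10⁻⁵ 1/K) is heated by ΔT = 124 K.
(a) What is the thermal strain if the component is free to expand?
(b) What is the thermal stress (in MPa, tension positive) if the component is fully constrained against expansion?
(a) Free thermal strain ε_th = α·ΔT = (1.6 × 10⁻⁵) × 124 = 0.001984
(b) Fully constrained, the expansion is suppressed, so σ = -E·α·ΔT. Convert E = 193 GPa = 1.93 × 10¹¹ Pa.
  σ = -(1.93 × 10¹¹) × (1.6 × 10⁻⁵) × 124 = -3.829 × 10⁸ Pa = -382.9 MPa (compressive)
Final answer: (a) ε_th = 0.001984, (b) σ = -382.9 MPa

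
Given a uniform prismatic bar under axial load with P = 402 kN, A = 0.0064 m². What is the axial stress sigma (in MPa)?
Model: a uniform prismatic bar under axial load, so sigma = P / A.
Convert to SI units:
  P = 402 kN = 402000 N
Substitute:
  sigma = 402000 / 0.0064
  sigma = 6.281 × 10⁷ Pa
Convert: sigma = 6.281 × 10⁷ Pa = 62.81 MPa
Final answer: sigma = 62.81 MPa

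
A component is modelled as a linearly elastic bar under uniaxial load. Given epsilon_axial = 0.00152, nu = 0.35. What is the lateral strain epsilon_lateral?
Model: a linearly elastic bar under uniaxial load, so epsilon_lateral = -nu·epsilon_axial.
Substitute:
  epsilon_lateral = -(0.35 × 0.00152)
  epsilon_lateral = -0.000532
Final answer: epsilon_lateral = -0.000532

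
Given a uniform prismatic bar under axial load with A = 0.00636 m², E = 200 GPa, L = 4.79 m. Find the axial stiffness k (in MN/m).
Model: a uniform prismatic bar under axial load, so k = (A·E) / L.
Convert to SI units:
  E = 200 GPa = 2 × 10¹¹ Pa
Substitute:
  k = (0.00636 × (2 × 10¹¹)) / 4.79
  k = 2.656 × 10⁸ N/m
Convert: k = 2.656 × 10⁸ N/m = 265.6 MN/m
Final answer: k = 265.6 MN/m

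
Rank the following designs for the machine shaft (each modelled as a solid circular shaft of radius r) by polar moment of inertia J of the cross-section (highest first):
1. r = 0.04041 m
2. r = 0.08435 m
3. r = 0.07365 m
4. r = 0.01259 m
Model: a solid circular shaft of radius r, so J = (π·r^4) / 2 (SI units).
  Case 1: J = (π × 0.04041^4) / 2 = 4.189 × 10⁻⁶ m⁴
  Case 2: J = (π × 0.08435^4) / 2 = 7.952 × 10⁻⁵ m⁴
  Case 3: J = (π × 0.07365^4) / 2 = 4.622 × 10⁻⁵ m⁴
  Case 4: J = (π × 0.01259^4) / 2 = 3.947 × 10⁻⁸ m⁴
Ordering: 7.952 × 10⁻⁵ m⁴ (case 2) > 4.622 × 10⁻⁵ m⁴ (case 3) > 4.189 × 10⁻⁶ m⁴ (case 1) > 3.947 × 10⁻⁸ m⁴ (case 4)
Final answer: 2, 3, 1, 4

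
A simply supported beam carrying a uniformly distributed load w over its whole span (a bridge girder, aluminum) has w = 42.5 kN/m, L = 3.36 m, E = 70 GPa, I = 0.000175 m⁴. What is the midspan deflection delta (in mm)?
Model: a simply supported beam carrying a uniformly distributed load w over its whole span, so delta = (5·w·L^4) / (384·E·I).
Convert to SI units:
  w = 42.5 kN/m = 42500 N/m
  E = 70 GPa = 7 × 10¹⁰ Pa
Substitute:
  delta = (5 × 42500 × 3.36^4) / (384 × (7 × 10¹⁰) × 0.000175)
  delta = 0.005758 m
Convert: delta = 0.005758 m = 5.758 mm
Final answer: delta = 5.758 mm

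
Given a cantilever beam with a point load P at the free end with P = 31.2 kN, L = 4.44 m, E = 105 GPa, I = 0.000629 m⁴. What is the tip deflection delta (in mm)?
Model: a cantilever beam with a point load P at the free end, so delta = (P·L^3) / (3·E·I).
Convert to SI units:
  P = 31.2 kN = 31200 N
  E = 105 GPa = 1.05 × 10¹¹ Pa
Substitute:
  delta = (31200 × 4.44^3) / (3 × (1.05 × 10¹¹) × 0.000629)
  delta = 0.01378 m
Convert: delta = 0.01378 m = 13.78 mm
Final answer: delta = 13.78 mm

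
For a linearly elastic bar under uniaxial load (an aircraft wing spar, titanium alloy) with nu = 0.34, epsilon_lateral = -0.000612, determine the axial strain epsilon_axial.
Model: a linearly elastic bar under uniaxial load, so epsilon_lateral = -nu·epsilon_axial.
Solve for epsilon_axial: epsilon_axial = -epsilon_lateral / nu.
Substitute:
  epsilon_axial = -(-0.000612) / 0.34
  epsilon_axial = 0.0018
Final answer: epsilon_axial = 0.0018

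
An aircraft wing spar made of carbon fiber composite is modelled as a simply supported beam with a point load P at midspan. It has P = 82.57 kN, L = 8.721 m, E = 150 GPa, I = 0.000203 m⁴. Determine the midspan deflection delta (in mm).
Model: a simply supported beam with a point load P at midspan, so delta = (P·L^3) / (48·E·I).
Convert to SI units:
  P = 82.57 kN = 82570 N
  E = 150 GPa = 1.5 × 10¹¹ Pa
Substitute:
  delta = (82570 × 8.721^3) / (48 × (1.5 × 10¹¹) × 0.000203)
  delta = 0.03747 m
Convert: delta = 0.03747 m = 37.47 mm
Final answer: delta = 37.47 mm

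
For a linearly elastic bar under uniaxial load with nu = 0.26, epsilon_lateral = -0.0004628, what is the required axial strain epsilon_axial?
Model: a linearly elastic bar under uniaxial load, so epsilon_lateral = -nu·epsilon_axial.
Solve for epsilon_axial: epsilon_axial = -epsilon_lateral / nu.
Substitute:
  epsilon_axial = -(-0.0004628) / 0.26
  epsilon_axial = 0.00178
Final answer: epsilon_axial = 0.00178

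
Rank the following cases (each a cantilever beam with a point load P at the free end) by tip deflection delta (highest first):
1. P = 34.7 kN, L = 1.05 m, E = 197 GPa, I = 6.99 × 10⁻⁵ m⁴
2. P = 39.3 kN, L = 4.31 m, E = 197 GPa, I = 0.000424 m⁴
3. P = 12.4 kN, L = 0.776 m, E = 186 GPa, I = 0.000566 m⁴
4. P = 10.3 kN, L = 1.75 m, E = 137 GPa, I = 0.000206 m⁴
Model: a cantilever beam with a point load P at the free end, so delta = (P·L^3) / (3·E·I) (SI units).
  Case 1: delta = (34700 × 1.05^3) / (3 × (1.97 × 10¹¹) × (6.99 × 10⁻⁵)) = 0.0009724 m = 0.9724 mm
  Case 2: delta = (39300 × 4.31^3) / (3 × (1.97 × 10¹¹) × 0.000424) = 0.01256 m = 12.56 mm
  Case 3: delta = (12400 × 0.776^3) / (3 × (1.86 × 10¹¹) × 0.000566) = 1.835 × 10⁻⁵ m = 0.01835 mm
  Case 4: delta = (10300 × 1.75^3) / (3 × (1.37 × 10¹¹) × 0.000206) = 0.000652 m = 0.652 mm
Ordering: 12.56 mm (case 2) > 0.9724 mm (case 1) > 0.652 mm (case 4) > 0.01835 mm (case 3)
Final answer: 2, 1, 4, 3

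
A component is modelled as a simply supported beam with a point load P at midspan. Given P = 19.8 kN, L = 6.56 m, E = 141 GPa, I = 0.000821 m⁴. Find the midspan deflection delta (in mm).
Model: a simply supported beam with a point load P at midspan, so delta = (P·L^3) / (48·E·I).
Convert to SI units:
  P = 19.8 kN = 19800 N
  E = 141 GPa = 1.41 × 10¹¹ Pa
Substitute:
  delta = (19800 × 6.56^3) / (48 × (1.41 × 10¹¹) × 0.000821)
  delta = 0.001006 m
Convert: delta = 0.001006 m = 1.006 mm
Final answer: delta = 1.006 mm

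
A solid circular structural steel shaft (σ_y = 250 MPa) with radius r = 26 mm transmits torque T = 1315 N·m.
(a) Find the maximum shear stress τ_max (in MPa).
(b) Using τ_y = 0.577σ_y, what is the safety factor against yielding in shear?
(a) For a solid circular shaft, τ_max = T·r/J with J = π·r^4/2, i.e. τ_max = 2·T / (π·r^3). Convert r = 26 mm = 0.026 m.
  τ_max = (2 × 1315) / (π × 0.026^3) = 4.763 × 10⁷ Pa = 47.63 MPa
(b) τ_y = 0.577 × 250 = 144.25 MPa
  SF = τ_y/τ_max = 144.25 / 47.63 = 3.029
Final answer: (a) τ_max = 47.63 MPa, (b) SF = 3.029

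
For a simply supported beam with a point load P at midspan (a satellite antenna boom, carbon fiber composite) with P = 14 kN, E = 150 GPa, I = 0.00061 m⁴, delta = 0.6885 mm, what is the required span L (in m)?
Model: a simply supported beam with a point load P at midspan, so delta = (P·L^3) / (48·E·I).
Solve for L: L = ((48·delta·E·I) / P)^(1/3).
Convert to SI units:
  P = 14 kN = 14000 N
  E = 150 GPa = 1.5 × 10¹¹ Pa
  delta = 0.6885 mm = 0.0006885 m
Substitute:
  L = ((48 × 0.0006885 × (1.5 × 10¹¹) × 0.00061) / 14000)^(1/3)
  L = 6 m
Final answer: L = 6 m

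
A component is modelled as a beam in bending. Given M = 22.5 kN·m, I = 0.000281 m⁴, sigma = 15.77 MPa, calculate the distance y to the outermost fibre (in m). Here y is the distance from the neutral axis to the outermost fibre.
Model: a beam in bending, so sigma = (M·y) / I.
Solve for y: y = (sigma·I) / M.
Convert to SI units:
  M = 22.5 kN·m = 22500 N·m
  sigma = 15.77 MPa = 1.577 × 10⁷ Pa
Substitute:
  y = ((1.577 × 10⁷) × 0.000281) / 22500
  y = 0.1969 m
Final answer: y = 0.1969 m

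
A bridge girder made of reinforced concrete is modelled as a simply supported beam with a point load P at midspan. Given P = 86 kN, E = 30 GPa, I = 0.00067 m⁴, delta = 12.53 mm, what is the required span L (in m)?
Model: a simply supported beam with a point load P at midspan, so delta = (P·L^3) / (48·E·I).
Solve for L: L = ((48·delta·E·I) / P)^(1/3).
Convert to SI units:
  P = 86 kN = 86000 N
  E = 30 GPa = 3 × 10¹⁰ Pa
  delta = 12.53 mm = 0.01253 m
Substitute:
  L = ((48 × 0.01253 × (3 × 10¹⁰) × 0.00067) / 86000)^(1/3)
  L = 5.2 m
Final answer: L = 5.2 m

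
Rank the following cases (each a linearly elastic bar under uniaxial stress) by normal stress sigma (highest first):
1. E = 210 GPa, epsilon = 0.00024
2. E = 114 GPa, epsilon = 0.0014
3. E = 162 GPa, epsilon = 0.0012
Model: a linearly elastic bar under uniaxial stress, so sigma = E·epsilon (SI units).
  Case 1: sigma = (2.1 × 10¹¹) × 0.00024 = 5.04 × 10⁷ Pa = 50.4 MPa
  Case 2: sigma = (1.14 × 10¹¹) × 0.0014 = 1.596 × 10⁸ Pa = 159.6 MPa
  Case 3: sigma = (1.62 × 10¹¹) × 0.0012 = 1.944 × 10⁸ Pa = 194.4 MPa
Ordering: 194.4 MPa (case 3) > 159.6 MPa (case 2) > 50.4 MPa (case 1)
Final answer: 3, 2, 1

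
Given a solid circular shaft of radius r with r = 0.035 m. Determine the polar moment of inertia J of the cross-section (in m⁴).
Model: a solid circular shaft of radius r, so J = (π·r^4) / 2.
Substitute:
  J = (π × 0.035^4) / 2
  J = 2.357 × 10⁻⁶ m⁴
Final answer: J = 2.357 × 10⁻⁶ m⁴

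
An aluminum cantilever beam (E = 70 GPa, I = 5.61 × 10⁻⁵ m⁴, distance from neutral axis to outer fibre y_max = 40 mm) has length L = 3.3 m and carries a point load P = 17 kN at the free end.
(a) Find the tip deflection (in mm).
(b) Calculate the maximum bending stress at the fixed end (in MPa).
(a) Tip deflection of a cantilever with an end point load: δ = P·L^3 / (3·E·I). Convert P = 17 kN = 17000 N, E = 70 GPa = 7 × 10¹⁰ Pa.
  δ = (17000 × 3.3^3) / (3 × (7 × 10¹⁰) × (5.61 × 10⁻⁵)) = 0.05186 m = 51.86 mm
(b) Maximum bending moment at the fixed end: M = P·L = 17000 × 3.3 = 56100 N·m. Convert y_max = 40 mm = 0.04 m.
  σ = M·y_max / I = (56100 × 0.04) / (5.61 × 10⁻⁵) = 4 × 10⁷ Pa = 40 MPa
Final answer: (a) δ = 51.86 mm, (b) σ = 40 MPa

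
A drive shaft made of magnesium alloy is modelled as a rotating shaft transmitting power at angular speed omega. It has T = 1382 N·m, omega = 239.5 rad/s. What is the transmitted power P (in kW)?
Model: a rotating shaft transmitting power at angular speed omega, so P = T·omega.
Substitute:
  P = 1382 × 239.5
  P = 331000 W
Convert: P = 331000 W = 331 kW
Final answer: P = 331 kW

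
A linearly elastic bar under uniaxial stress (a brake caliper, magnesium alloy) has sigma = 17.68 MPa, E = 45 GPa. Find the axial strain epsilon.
Model: a linearly elastic bar under uniaxial stress, so epsilon = sigma / E.
Convert to SI units:
  sigma = 17.68 MPa = 1.768 × 10⁷ Pa
  E = 45 GPa = 4.5 × 10¹⁰ Pa
Substitute:
  epsilon = (1.768 × 10⁷) / (4.5 × 10¹⁰)
  epsilon = 0.0003929
Final answer: epsilon = 0.0003929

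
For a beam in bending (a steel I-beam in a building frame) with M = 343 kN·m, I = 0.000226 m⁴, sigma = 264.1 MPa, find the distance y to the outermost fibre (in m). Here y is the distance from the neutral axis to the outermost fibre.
Model: a beam in bending, so sigma = (M·y) / I.
Solve for y: y = (sigma·I) / M.
Convert to SI units:
  M = 343 kN·m = 343000 N·m
  sigma = 264.1 MPa = 2.641 × 10⁸ Pa
Substitute:
  y = ((2.641 × 10⁸) × 0.000226) / 343000
  y = 0.174 m
Final answer: y = 0.174 m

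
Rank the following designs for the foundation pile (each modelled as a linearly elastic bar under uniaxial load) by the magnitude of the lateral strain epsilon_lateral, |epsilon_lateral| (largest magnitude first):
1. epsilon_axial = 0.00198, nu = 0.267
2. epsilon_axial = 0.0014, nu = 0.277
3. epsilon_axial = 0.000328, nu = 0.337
Model: a linearly elastic bar under uniaxial load, so epsilon_lateral = -nu·epsilon_axial (SI units).
  Case 1: epsilon_lateral = -(0.267 × 0.00198) = -0.0005287
  Case 2: epsilon_lateral = -(0.277 × 0.0014) = -0.0003878
  Case 3: epsilon_lateral = -(0.337 × 0.000328) = -0.0001105
Ordering by |epsilon_lateral|: 0.0005287 (case 1) > 0.0003878 (case 2) > 0.0001105 (case 3)
Final answer: 1, 2, 3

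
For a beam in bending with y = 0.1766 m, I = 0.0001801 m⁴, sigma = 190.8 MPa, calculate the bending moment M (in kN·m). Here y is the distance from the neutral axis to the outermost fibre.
Model: a beam in bending, so sigma = (M·y) / I.
Solve for M: M = (sigma·I) / y.
Convert to SI units:
  sigma = 190.8 MPa = 1.908 × 10⁸ Pa
Substitute:
  M = ((1.908 × 10⁸) × 0.0001801) / 0.1766
  M = 194600 N·m
Convert: M = 194600 N·m = 194.6 kN·m
Final answer: M = 194.6 kN·m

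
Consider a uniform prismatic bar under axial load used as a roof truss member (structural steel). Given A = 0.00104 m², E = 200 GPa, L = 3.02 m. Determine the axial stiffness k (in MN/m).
Model: a uniform prismatic bar under axial load, so k = (A·E) / L.
Convert to SI units:
  E = 200 GPa = 2 × 10¹¹ Pa
Substitute:
  k = (0.00104 × (2 × 10¹¹)) / 3.02
  k = 6.887 × 10⁷ N/m
Convert: k = 6.887 × 10⁷ N/m = 68.87 MN/m
Final answer: k = 68.87 MN/m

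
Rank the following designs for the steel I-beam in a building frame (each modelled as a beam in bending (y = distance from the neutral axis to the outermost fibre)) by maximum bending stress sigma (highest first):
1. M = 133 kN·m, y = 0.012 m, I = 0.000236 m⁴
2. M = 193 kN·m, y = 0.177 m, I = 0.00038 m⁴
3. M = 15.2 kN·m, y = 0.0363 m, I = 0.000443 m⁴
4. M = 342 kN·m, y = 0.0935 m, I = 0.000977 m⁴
Model: a beam in bending (y = distance from the neutral axis to the outermost fibre), so sigma = (M·y) / I (SI units).
  Case 1: sigma = (133000 × 0.012) / 0.000236 = 6.763 × 10⁶ Pa = 6.763 MPa
  Case 2: sigma = (193000 × 0.177) / 0.00038 = 8.99 × 10⁷ Pa = 89.9 MPa
  Case 3: sigma = (15200 × 0.0363) / 0.000443 = 1.246 × 10⁶ Pa = 1.246 MPa
  Case 4: sigma = (342000 × 0.0935) / 0.000977 = 3.273 × 10⁷ Pa = 32.73 MPa
Ordering: 89.9 MPa (case 2) > 32.73 MPa (case 4) > 6.763 MPa (case 1) > 1.246 MPa (case 3)
Final answer: 2, 4, 1, 3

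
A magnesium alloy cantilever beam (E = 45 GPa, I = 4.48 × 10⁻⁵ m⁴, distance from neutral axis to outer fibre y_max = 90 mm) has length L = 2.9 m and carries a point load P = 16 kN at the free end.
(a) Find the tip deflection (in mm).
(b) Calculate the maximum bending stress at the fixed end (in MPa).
(a) Tip deflection of a cantilever with an end point load: δ = P·L^3 / (3·E·I). Convert P = 16 kN = 16000 N, E = 45 GPa = 4.5 × 10¹⁰ Pa.
  δ = (16000 × 2.9^3) / (3 × (4.5 × 10¹⁰) × (4.48 × 10⁻⁵)) = 0.06452 m = 64.52 mm
(b) Maximum bending moment at the fixed end: M = P·L = 16000 × 2.9 = 46400 N·m. Convert y_max = 90 mm = 0.09 m.
  σ = M·y_max / I = (46400 × 0.09) / (4.48 × 10⁻⁵) = 9.321 × 10⁷ Pa = 93.21 MPa
Final answer: (a) δ = 64.52 mm, (b) σ = 93.21 MPa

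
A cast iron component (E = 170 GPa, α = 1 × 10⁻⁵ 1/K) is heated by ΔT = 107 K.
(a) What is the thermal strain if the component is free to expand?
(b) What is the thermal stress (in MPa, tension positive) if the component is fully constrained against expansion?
(a) Free thermal strain ε_th = α·ΔT = (1 × 10⁻⁵) × 107 = 0.00107
(b) Fully constrained, the expansion is suppressed, so σ = -E·α·ΔT. Convert E = 170 GPa = 1.7 × 10¹¹ Pa.
  σ = -(1.7 × 10¹¹) × (1 × 10⁻⁵) × 107 = -1.819 × 10⁸ Pa = -181.9 MPa (compressive)
Final answer: (a) ε_th = 0.00107, (b) σ = -181.9 MPa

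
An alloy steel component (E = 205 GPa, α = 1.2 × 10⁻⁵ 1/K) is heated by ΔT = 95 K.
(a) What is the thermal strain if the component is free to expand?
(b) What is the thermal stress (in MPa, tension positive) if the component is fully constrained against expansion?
(a) Free thermal strain ε_th = α·ΔT = (1.2 × 10⁻⁵) × 95 = 0.00114
(b) Fully constrained, the expansion is suppressed, so σ = -E·α·ΔT. Convert E = 205 GPa = 2.05 × 10¹¹ Pa.
  σ = -(2.05 × 10¹¹) × (1.2 × 10⁻⁵) × 95 = -2.337 × 10⁸ Pa = -233.7 MPa (compressive)
Final answer: (a) ε_th = 0.00114, (b) σ = -233.7 MPa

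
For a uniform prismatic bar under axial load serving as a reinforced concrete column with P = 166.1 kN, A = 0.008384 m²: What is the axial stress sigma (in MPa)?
Model: a uniform prismatic bar under axial load, so sigma = P / A.
Convert to SI units:
  P = 166.1 kN = 166100 N
Substitute:
  sigma = 166100 / 0.008384
  sigma = 1.981 × 10⁷ Pa
Convert: sigma = 1.981 × 10⁷ Pa = 19.81 MPa
Final answer: sigma = 19.81 MPa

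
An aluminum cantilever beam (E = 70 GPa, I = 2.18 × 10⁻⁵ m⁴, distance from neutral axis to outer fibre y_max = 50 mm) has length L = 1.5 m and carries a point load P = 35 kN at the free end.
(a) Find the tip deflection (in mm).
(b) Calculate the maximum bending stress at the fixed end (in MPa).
(a) Tip deflection of a cantilever with an end point load: δ = P·L^3 / (3·E·I). Convert P = 35 kN = 35000 N, E = 70 GPa = 7 × 10¹⁰ Pa.
  δ = (35000 × 1.5^3) / (3 × (7 × 10¹⁰) × (2.18 × 10⁻⁵)) = 0.0258 m = 25.8 mm
(b) Maximum bending moment at the fixed end: M = P·L = 35000 × 1.5 = 52500 N·m. Convert y_max = 50 mm = 0.05 m.
  σ = M·y_max / I = (52500 × 0.05) / (2.18 × 10⁻⁵) = 1.204 × 10⁸ Pa = 120.4 MPa
Final answer: (a) δ = 25.8 mm, (b) σ = 120.4 MPa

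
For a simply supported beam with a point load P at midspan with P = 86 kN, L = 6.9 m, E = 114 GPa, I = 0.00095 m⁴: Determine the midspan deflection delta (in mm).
Model: a simply supported beam with a point load P at midspan, so delta = (P·L^3) / (48·E·I).
Convert to SI units:
  P = 86 kN = 86000 N
  E = 114 GPa = 1.14 × 10¹¹ Pa
Substitute:
  delta = (86000 × 6.9^3) / (48 × (1.14 × 10¹¹) × 0.00095)
  delta = 0.005435 m
Convert: delta = 0.005435 m = 5.435 mm
Final answer: delta = 5.435 mm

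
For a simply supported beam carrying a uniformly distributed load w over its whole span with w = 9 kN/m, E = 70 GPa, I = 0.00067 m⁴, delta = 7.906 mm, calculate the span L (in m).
Model: a simply supported beam carrying a uniformly distributed load w over its whole span, so delta = (5·w·L^4) / (384·E·I).
Solve for L: L = ((384·delta·E·I) / (5·w))^(1/4).
Convert to SI units:
  w = 9 kN/m = 9000 N/m
  E = 70 GPa = 7 × 10¹⁰ Pa
  delta = 7.906 mm = 0.007906 m
Substitute:
  L = ((384 × 0.007906 × (7 × 10¹⁰) × 0.00067) / (5 × 9000))^(1/4)
  L = 7.5 m
Final answer: L = 7.5 m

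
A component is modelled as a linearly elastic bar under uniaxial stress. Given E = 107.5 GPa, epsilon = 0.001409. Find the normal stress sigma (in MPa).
Model: a linearly elastic bar under uniaxial stress, so sigma = E·epsilon.
Convert to SI units:
  E = 107.5 GPa = 1.075 × 10¹¹ Pa
Substitute:
  sigma = (1.075 × 10¹¹) × 0.001409
  sigma = 1.515 × 10⁸ Pa
Convert: sigma = 1.515 × 10⁸ Pa = 151.5 MPa
Final answer: sigma = 151.5 MPa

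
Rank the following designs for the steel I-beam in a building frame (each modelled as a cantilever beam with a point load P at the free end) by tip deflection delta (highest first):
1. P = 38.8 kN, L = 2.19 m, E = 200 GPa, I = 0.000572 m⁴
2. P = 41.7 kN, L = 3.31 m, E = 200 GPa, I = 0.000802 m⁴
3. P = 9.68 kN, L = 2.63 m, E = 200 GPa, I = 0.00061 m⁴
Model: a cantilever beam with a point load P at the free end, so delta = (P·L^3) / (3·E·I) (SI units).
  Case 1: delta = (38800 × 2.19^3) / (3 × (2 × 10¹¹) × 0.000572) = 0.001187 m = 1.187 mm
  Case 2: delta = (41700 × 3.31^3) / (3 × (2 × 10¹¹) × 0.000802) = 0.003143 m = 3.143 mm
  Case 3: delta = (9680 × 2.63^3) / (3 × (2 × 10¹¹) × 0.00061) = 0.0004811 m = 0.4811 mm
Ordering: 3.143 mm (case 2) > 1.187 mm (case 1) > 0.4811 mm (case 3)
Final answer: 2, 1, 3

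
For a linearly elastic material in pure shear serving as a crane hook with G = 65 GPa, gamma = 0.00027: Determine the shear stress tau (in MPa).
Model: a linearly elastic material in pure shear, so tau = G·gamma.
Convert to SI units:
  G = 65 GPa = 6.5 × 10¹⁰ Pa
Substitute:
  tau = (6.5 × 10¹⁰) × 0.00027
  tau = 1.755 × 10⁷ Pa
Convert: tau = 1.755 × 10⁷ Pa = 17.55 MPa
Final answer: tau = 17.55 MPa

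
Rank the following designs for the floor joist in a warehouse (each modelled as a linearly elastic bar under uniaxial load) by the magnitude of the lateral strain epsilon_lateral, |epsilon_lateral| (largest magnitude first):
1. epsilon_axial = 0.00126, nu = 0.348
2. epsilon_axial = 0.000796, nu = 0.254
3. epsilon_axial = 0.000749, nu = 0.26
Model: a linearly elastic bar under uniaxial load, so epsilon_lateral = -nu·epsilon_axial (SI units).
  Case 1: epsilon_lateral = -(0.348 × 0.00126) = -0.0004385
  Case 2: epsilon_lateral = -(0.254 × 0.000796) = -0.0002022
  Case 3: epsilon_lateral = -(0.26 × 0.000749) = -0.0001947
Ordering by |epsilon_lateral|: 0.0004385 (case 1) > 0.0002022 (case 2) > 0.0001947 (case 3)
Final answer: 1, 2, 3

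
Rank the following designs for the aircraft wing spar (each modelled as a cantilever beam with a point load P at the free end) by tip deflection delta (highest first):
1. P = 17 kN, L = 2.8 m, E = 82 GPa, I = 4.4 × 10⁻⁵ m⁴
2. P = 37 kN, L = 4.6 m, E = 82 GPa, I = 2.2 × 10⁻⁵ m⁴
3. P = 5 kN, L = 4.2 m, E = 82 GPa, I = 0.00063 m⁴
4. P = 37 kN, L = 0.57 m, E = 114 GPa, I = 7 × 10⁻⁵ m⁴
Model: a cantilever beam with a point load P at the free end, so delta = (P·L^3) / (3·E·I) (SI units).
  Case 1: delta = (17000 × 2.8^3) / (3 × (8.2 × 10¹⁰) × (4.4 × 10⁻⁵)) = 0.03448 m = 34.48 mm
  Case 2: delta = (37000 × 4.6^3) / (3 × (8.2 × 10¹⁰) × (2.2 × 10⁻⁵)) = 0.6655 m = 665.5 mm
  Case 3: delta = (5000 × 4.2^3) / (3 × (8.2 × 10¹⁰) × 0.00063) = 0.00239 m = 2.39 mm
  Case 4: delta = (37000 × 0.57^3) / (3 × (1.14 × 10¹¹) × (7 × 10⁻⁵)) = 0.0002862 m = 0.2862 mm
Ordering: 665.5 mm (case 2) > 34.48 mm (case 1) > 2.39 mm (case 3) > 0.2862 mm (case 4)
Final answer: 2, 1, 3, 4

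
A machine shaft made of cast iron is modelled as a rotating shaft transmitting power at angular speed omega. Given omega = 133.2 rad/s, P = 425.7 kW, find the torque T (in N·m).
Model: a rotating shaft transmitting power at angular speed omega, so P = T·omega.
Solve for T: T = P / omega.
Convert to SI units:
  P = 425.7 kW = 425700 W
Substitute:
  T = 425700 / 133.2
  T = 3196 N·m
Final answer: T = 3196 N·m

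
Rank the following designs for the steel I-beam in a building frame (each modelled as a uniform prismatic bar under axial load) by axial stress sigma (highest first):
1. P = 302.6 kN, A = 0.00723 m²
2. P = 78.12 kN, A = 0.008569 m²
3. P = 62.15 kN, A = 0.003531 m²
Model: a uniform prismatic bar under axial load, so sigma = P / A (SI units).
  Case 1: sigma = 302600 / 0.00723 = 4.185 × 10⁷ Pa = 41.85 MPa
  Case 2: sigma = 78120 / 0.008569 = 9.117 × 10⁶ Pa = 9.117 MPa
  Case 3: sigma = 62150 / 0.003531 = 1.76 × 10⁷ Pa = 17.6 MPa
Ordering: 41.85 MPa (case 1) > 17.6 MPa (case 3) > 9.117 MPa (case 2)
Final answer: 1, 3, 2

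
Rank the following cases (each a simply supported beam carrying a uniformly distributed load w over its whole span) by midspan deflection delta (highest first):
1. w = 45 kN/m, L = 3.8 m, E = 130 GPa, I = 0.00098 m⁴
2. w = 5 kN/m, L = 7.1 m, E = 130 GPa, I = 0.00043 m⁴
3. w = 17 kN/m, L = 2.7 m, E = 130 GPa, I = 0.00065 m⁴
Model: a simply supported beam carrying a uniformly distributed load w over its whole span, so delta = (5·w·L^4) / (384·E·I) (SI units).
  Case 1: delta = (5 × 45000 × 3.8^4) / (384 × (1.3 × 10¹¹) × 0.00098) = 0.000959 m = 0.959 mm
  Case 2: delta = (5 × 5000 × 7.1^4) / (384 × (1.3 × 10¹¹) × 0.00043) = 0.00296 m = 2.96 mm
  Case 3: delta = (5 × 17000 × 2.7^4) / (384 × (1.3 × 10¹¹) × 0.00065) = 0.0001392 m = 0.1392 mm
Ordering: 2.96 mm (case 2) > 0.959 mm (case 1) > 0.1392 mm (case 3)
Final answer: 2, 1, 3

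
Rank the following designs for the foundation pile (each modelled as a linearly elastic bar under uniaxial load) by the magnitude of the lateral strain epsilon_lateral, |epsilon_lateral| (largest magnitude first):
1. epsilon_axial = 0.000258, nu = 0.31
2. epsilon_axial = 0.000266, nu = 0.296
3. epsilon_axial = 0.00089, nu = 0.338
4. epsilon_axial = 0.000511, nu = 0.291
Model: a linearly elastic bar under uniaxial load, so epsilon_lateral = -nu·epsilon_axial (SI units).
  Case 1: epsilon_lateral = -(0.31 × 0.000258) = -7.998 × 10⁻⁵
  Case 2: epsilon_lateral = -(0.296 × 0.000266) = -7.874 × 10⁻⁵
  Case 3: epsilon_lateral = -(0.338 × 0.00089) = -0.0003008
  Case 4: epsilon_lateral = -(0.291 × 0.000511) = -0.0001487
Ordering by |epsilon_lateral|: 0.0003008 (case 3) > 0.0001487 (case 4) > 7.998 × 10⁻⁵ (case 1) > 7.874 × 10⁻⁵ (case 2)
Final answer: 3, 4, 1, 2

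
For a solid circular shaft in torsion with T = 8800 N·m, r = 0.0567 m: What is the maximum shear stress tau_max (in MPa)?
Model: a solid circular shaft in torsion, so tau_max = (2·T) / (π·r^3).
Substitute:
  tau_max = (2 × 8800) / (π × 0.0567^3)
  tau_max = 3.073 × 10⁷ Pa
Convert: tau_max = 3.073 × 10⁷ Pa = 30.73 MPa
Final answer: tau_max = 30.73 MPa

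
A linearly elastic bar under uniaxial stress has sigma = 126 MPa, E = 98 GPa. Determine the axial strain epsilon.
Model: a linearly elastic bar under uniaxial stress, so epsilon = sigma / E.
Convert to SI units:
  sigma = 126 MPa = 1.26 × 10⁸ Pa
  E = 98 GPa = 9.8 × 10¹⁰ Pa
Substitute:
  epsilon = (1.26 × 10⁸) / (9.8 × 10¹⁰)
  epsilon = 0.001286
Final answer: epsilon = 0.001286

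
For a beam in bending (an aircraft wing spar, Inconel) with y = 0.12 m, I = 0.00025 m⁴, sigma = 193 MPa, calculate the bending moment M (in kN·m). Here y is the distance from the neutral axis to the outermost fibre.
Model: a beam in bending, so sigma = (M·y) / I.
Solve for M: M = (sigma·I) / y.
Convert to SI units:
  sigma = 193 MPa = 1.93 × 10⁸ Pa
Substitute:
  M = ((1.93 × 10⁸) × 0.00025) / 0.12
  M = 402100 N·m
Convert: M = 402100 N·m = 402.1 kN·m
Final answer: M = 402.1 kN·m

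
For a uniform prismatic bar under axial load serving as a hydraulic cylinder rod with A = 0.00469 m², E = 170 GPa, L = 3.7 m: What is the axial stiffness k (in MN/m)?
Model: a uniform prismatic bar under axial load, so k = (A·E) / L.
Convert to SI units:
  E = 170 GPa = 1.7 × 10¹¹ Pa
Substitute:
  k = (0.00469 × (1.7 × 10¹¹)) / 3.7
  k = 2.155 × 10⁸ N/m
Convert: k = 2.155 × 10⁸ N/m = 215.5 MN/m
Final answer: k = 215.5 MN/m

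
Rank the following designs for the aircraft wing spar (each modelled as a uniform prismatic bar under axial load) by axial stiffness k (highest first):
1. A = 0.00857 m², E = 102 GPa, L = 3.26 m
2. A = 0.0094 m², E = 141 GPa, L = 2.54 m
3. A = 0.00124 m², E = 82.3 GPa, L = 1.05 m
Model: a uniform prismatic bar under axial load, so k = (A·E) / L (SI units).
  Case 1: k = (0.00857 × (1.02 × 10¹¹)) / 3.26 = 2.681 × 10⁸ N/m = 268.1 MN/m
  Case 2: k = (0.0094 × (1.41 × 10¹¹)) / 2.54 = 5.218 × 10⁸ N/m = 521.8 MN/m
  Case 3: k = (0.00124 × (8.23 × 10¹⁰)) / 1.05 = 9.719 × 10⁷ N/m = 97.19 MN/m
Ordering: 521.8 MN/m (case 2) > 268.1 MN/m (case 1) > 97.19 MN/m (case 3)
Final answer: 2, 1, 3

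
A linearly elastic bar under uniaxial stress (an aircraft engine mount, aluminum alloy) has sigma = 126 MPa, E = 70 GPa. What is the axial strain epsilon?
Model: a linearly elastic bar under uniaxial stress, so epsilon = sigma / E.
Convert to SI units:
  sigma = 126 MPa = 1.26 × 10⁸ Pa
  E = 70 GPa = 7 × 10¹⁰ Pa
Substitute:
  epsilon = (1.26 × 10⁸) / (7 × 10¹⁰)
  epsilon = 0.0018
Final answer: epsilon = 0.0018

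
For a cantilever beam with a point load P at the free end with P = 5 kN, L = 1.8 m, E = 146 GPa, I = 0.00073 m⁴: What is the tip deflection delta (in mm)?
Model: a cantilever beam with a point load P at the free end, so delta = (P·L^3) / (3·E·I).
Convert to SI units:
  P = 5 kN = 5000 N
  E = 146 GPa = 1.46 × 10¹¹ Pa
Substitute:
  delta = (5000 × 1.8^3) / (3 × (1.46 × 10¹¹) × 0.00073)
  delta = 9.12 × 10⁻⁵ m
Convert: delta = 9.12 × 10⁻⁵ m = 0.0912 mm
Final answer: delta = 0.0912 mm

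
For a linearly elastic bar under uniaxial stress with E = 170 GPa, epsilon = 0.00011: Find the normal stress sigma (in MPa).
Model: a linearly elastic bar under uniaxial stress, so sigma = E·epsilon.
Convert to SI units:
  E = 170 GPa = 1.7 × 10¹¹ Pa
Substitute:
  sigma = (1.7 × 10¹¹) × 0.00011
  sigma = 1.87 × 10⁷ Pa
Convert: sigma = 1.87 × 10⁷ Pa = 18.7 MPa
Final answer: sigma = 18.7 MPa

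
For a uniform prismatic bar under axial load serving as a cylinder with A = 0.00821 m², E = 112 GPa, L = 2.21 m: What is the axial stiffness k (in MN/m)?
Model: a uniform prismatic bar under axial load, so k = (A·E) / L.
Convert to SI units:
  E = 112 GPa = 1.12 × 10¹¹ Pa
Substitute:
  k = (0.00821 × (1.12 × 10¹¹)) / 2.21
  k = 4.161 × 10⁸ N/m
Convert: k = 4.161 × 10⁸ N/m = 416.1 MN/m
Final answer: k = 416.1 MN/m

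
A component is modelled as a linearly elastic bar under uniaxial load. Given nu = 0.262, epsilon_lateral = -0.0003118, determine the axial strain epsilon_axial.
Model: a linearly elastic bar under uniaxial load, so epsilon_lateral = -nu·epsilon_axial.
Solve for epsilon_axial: epsilon_axial = -epsilon_lateral / nu.
Substitute:
  epsilon_axial = -(-0.0003118) / 0.262
  epsilon_axial = 0.00119
Final answer: epsilon_axial = 0.00119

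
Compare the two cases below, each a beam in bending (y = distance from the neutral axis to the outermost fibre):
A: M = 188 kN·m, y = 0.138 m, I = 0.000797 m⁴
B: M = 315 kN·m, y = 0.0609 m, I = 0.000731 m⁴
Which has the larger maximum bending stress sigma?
Model: a beam in bending (y = distance from the neutral axis to the outermost fibre), so sigma = (M·y) / I (SI units).
  A: sigma = (188000 × 0.138) / 0.000797 = 3.255 × 10⁷ Pa = 32.55 MPa
  B: sigma = (315000 × 0.0609) / 0.000731 = 2.624 × 10⁷ Pa = 26.24 MPa
32.55 MPa > 26.24 MPa, so A is larger.
Final answer: A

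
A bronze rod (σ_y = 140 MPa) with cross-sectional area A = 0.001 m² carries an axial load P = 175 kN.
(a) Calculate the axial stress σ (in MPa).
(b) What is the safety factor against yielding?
(a) Axial stress σ = P/A. Convert P = 175 kN = 175000 N.
  σ = 175000 / 0.001 = 1.75 × 10⁸ Pa = 175 MPa
(b) Safety factor SF = σ_y/σ = 140 / 175 = 0.8
Final answer: (a) σ = 175 MPa, (b) SF = 0.8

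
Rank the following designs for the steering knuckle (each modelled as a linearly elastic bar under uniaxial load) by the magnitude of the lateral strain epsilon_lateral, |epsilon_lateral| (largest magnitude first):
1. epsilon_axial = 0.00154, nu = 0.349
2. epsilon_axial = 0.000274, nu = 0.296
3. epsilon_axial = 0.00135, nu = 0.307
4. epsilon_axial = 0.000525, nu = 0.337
Model: a linearly elastic bar under uniaxial load, so epsilon_lateral = -nu·epsilon_axial (SI units).
  Case 1: epsilon_lateral = -(0.349 × 0.00154) = -0.0005375
  Case 2: epsilon_lateral = -(0.296 × 0.000274) = -8.11 × 10⁻⁵
  Case 3: epsilon_lateral = -(0.307 × 0.00135) = -0.0004145
  Case 4: epsilon_lateral = -(0.337 × 0.000525) = -0.0001769
Ordering by |epsilon_lateral|: 0.0005375 (case 1) > 0.0004145 (case 3) > 0.0001769 (case 4) > 8.11 × 10⁻⁵ (case 2)
Final answer: 1, 3, 4, 2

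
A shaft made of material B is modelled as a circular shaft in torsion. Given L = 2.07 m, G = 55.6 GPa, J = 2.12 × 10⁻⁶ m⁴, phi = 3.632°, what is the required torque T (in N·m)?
Model: a circular shaft in torsion, so phi = (T·L) / (G·J).
Solve for T: T = (phi·G·J) / L.
Convert to SI units:
  G = 55.6 GPa = 5.56 × 10¹⁰ Pa
  phi = 3.632° = 0.06339 rad
Substitute:
  T = (0.06339 × (5.56 × 10¹⁰) × (2.12 × 10⁻⁶)) / 2.07
  T = 3610 N·m
Final answer: T = 3610 N·m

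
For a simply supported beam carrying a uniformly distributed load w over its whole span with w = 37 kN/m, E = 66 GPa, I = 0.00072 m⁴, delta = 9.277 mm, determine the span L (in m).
Model: a simply supported beam carrying a uniformly distributed load w over its whole span, so delta = (5·w·L^4) / (384·E·I).
Solve for L: L = ((384·delta·E·I) / (5·w))^(1/4).
Convert to SI units:
  w = 37 kN/m = 37000 N/m
  E = 66 GPa = 6.6 × 10¹⁰ Pa
  delta = 9.277 mm = 0.009277 m
Substitute:
  L = ((384 × 0.009277 × (6.6 × 10¹⁰) × 0.00072) / (5 × 37000))^(1/4)
  L = 5.5 m
Final answer: L = 5.5 m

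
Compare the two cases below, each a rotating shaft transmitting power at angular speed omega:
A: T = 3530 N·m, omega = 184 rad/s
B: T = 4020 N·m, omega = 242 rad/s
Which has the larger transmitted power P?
Model: a rotating shaft transmitting power at angular speed omega, so P = T·omega (SI units).
  A: P = 3530 × 184 = 649500 W = 649.5 kW
  B: P = 4020 × 242 = 972800 W = 972.8 kW
972.8 kW > 649.5 kW, so B is larger.
Final answer: B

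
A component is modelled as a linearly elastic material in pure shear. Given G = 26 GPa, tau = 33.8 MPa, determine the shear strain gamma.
Model: a linearly elastic material in pure shear, so tau = G·gamma.
Solve for gamma: gamma = tau / G.
Convert to SI units:
  G = 26 GPa = 2.6 × 10¹⁰ Pa
  tau = 33.8 MPa = 3.38 × 10⁷ Pa
Substitute:
  gamma = (3.38 × 10⁷) / (2.6 × 10¹⁰)
  gamma = 0.0013
Final answer: gamma = 0.0013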